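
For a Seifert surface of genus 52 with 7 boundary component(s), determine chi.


chi = 2 - 2g - b
= 2 - 2*52 - 7
= 2 - 104 - 7 = -109

-109


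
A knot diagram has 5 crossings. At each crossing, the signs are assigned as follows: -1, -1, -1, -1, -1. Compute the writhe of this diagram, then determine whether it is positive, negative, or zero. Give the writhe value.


Step 1: Count positive crossings (+1).
Positive crossings: 0
Step 2: Count negative crossings (-1).
Negative crossings: 5
Step 3: Writhe = (positive) - (negative)
w = 0 - 5 = -5
Step 4: |w| = 5, and w is negative

-5


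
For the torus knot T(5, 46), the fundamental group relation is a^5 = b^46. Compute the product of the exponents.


The relation is a^5 = b^46.
Product of exponents = 5 * 46
= 230

230


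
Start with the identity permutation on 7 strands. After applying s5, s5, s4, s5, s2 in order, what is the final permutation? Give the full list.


Starting with identity [1, 2, 3, 4, 5, 6, 7].
Apply generators in sequence:
  After s5: [1, 2, 3, 4, 6, 5, 7]
  After s5: [1, 2, 3, 4, 5, 6, 7]
  After s4: [1, 2, 3, 5, 4, 6, 7]
  After s5: [1, 2, 3, 5, 6, 4, 7]
  After s2: [1, 3, 2, 5, 6, 4, 7]
Final permutation: [1, 3, 2, 5, 6, 4, 7]

[1, 3, 2, 5, 6, 4, 7]


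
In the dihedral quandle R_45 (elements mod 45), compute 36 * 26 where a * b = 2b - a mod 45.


36 * 26 = 2*26 - 36 mod 45
= 52 - 36 mod 45
= 16 mod 45 = 16

16


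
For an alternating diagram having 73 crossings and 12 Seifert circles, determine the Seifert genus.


For alternating knots, g = (c - s + 1)/2.
= (73 - 12 + 1)/2
= 62/2 = 31

31


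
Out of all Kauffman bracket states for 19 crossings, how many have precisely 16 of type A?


We choose which 16 of 19 crossings get A-smoothings.
C(19, 16) = 19! / (16! * 3!)
= 969

969


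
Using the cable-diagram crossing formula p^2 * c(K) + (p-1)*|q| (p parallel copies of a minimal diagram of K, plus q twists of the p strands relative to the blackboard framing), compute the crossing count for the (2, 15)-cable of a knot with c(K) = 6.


Step 1: Each of the c(K) crossings of the companion diagram becomes p*p = p^2 crossings among the p parallel strands, and each of the |q| twists s_1 s_2 ... s_(p-1) adds (p-1) crossings.
  Crossings = p^2 * c(K) + (p-1)*|q|
Step 2: = 2^2 * 6 + (2-1)*15
Step 3: = 4*6 + 1*15
Step 4: = 24 + 15 = 39

39


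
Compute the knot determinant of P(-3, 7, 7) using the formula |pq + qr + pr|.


Step 1: Compute pq + qr + pr.
pq = (-3)*7 = -21
qr = 7*7 = 49
pr = (-3)*7 = -21
pq + qr + pr = -21 + 49 + (-21) = 7
Step 2: Take absolute value.
det(P(-3,7,7)) = |7| = 7

7


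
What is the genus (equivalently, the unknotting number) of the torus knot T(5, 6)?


For a torus knot T(p,q), both the unknotting number and genus equal (p-1)(q-1)/2.
= (5-1)(6-1)/2
= 4*5/2
= 20/2 = 10

10


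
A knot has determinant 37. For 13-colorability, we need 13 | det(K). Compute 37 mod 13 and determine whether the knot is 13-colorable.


Step 1: A knot is p-colorable if and only if p divides its determinant.
Step 2: Compute 37 mod 13.
37 = 2 * 13 + 11
Step 3: 37 mod 13 = 11
Step 4: The knot is 13-colorable: no

11


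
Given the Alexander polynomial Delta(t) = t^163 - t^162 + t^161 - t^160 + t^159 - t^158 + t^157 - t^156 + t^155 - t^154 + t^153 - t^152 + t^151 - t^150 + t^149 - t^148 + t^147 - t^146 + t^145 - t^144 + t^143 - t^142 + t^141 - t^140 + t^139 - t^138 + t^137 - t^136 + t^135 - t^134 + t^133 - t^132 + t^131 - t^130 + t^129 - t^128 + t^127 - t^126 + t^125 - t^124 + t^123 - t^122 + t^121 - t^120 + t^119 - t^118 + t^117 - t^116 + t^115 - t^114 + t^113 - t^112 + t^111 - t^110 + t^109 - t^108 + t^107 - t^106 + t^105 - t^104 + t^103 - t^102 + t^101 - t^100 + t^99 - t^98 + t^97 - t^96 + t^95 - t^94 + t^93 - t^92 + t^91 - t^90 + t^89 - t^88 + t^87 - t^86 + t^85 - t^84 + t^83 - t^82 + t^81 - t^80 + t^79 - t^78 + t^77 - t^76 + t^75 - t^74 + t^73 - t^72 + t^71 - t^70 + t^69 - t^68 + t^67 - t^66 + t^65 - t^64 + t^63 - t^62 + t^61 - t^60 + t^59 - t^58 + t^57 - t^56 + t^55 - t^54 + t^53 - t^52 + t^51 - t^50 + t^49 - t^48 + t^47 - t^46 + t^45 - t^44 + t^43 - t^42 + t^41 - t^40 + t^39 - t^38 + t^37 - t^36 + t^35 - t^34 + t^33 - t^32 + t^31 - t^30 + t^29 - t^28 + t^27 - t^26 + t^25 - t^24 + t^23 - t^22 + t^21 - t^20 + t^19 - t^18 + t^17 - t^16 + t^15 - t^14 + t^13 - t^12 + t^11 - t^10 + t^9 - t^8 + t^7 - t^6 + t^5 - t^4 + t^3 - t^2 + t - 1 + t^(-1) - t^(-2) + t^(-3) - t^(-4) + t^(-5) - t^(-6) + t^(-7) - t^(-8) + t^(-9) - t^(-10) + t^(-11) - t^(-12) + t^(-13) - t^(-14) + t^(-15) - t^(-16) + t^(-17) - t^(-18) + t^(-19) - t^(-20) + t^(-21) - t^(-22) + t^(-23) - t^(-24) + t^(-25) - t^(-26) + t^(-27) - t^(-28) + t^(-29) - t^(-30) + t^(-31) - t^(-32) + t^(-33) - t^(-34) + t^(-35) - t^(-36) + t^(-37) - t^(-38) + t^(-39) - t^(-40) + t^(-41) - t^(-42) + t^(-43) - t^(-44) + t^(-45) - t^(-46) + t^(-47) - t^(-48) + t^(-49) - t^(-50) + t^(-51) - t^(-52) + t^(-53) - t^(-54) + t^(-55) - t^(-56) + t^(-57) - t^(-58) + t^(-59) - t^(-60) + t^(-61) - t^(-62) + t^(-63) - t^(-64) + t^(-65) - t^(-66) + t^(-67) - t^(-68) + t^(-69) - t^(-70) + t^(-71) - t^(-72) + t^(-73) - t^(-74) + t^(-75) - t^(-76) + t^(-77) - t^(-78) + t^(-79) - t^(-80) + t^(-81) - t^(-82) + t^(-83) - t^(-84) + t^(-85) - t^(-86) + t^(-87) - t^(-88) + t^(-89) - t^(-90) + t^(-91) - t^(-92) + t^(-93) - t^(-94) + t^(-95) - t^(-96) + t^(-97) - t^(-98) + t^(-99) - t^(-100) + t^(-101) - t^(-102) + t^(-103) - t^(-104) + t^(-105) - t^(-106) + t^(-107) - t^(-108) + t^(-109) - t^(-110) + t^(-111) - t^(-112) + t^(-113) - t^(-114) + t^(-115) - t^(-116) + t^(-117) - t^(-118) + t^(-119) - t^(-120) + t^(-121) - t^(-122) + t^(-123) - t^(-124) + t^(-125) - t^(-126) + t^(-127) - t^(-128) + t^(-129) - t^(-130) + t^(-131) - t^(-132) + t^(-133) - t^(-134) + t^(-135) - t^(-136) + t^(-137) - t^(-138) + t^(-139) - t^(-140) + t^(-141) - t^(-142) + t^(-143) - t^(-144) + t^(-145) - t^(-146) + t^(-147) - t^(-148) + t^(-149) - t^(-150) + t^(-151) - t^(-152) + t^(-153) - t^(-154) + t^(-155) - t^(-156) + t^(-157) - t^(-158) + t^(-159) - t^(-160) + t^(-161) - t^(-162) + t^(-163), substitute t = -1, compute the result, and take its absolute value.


Step 1: The polynomial has 327 terms with alternating signs, exponents from 163 down to -163.
Step 2: Substitute t = -1. The i-th term has coefficient (-1)^i and exponent (m-i),
  so its value is (-1)^i * (-1)^(m-i) = (-1)^m = -1 for every i.
Step 3: All 327 terms equal -1, so Delta(-1) = 327 * (-1) = -327
Step 4: |Delta(-1)| = 327

327


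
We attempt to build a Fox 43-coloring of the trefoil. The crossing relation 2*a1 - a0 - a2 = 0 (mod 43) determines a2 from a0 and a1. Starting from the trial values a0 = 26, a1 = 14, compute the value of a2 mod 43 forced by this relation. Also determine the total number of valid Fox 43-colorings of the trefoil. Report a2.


Step 1: Apply the given crossing relation 2*a1 - a0 - a2 = 0 (mod 43).
  a2 = 2*a1 - a0 mod 43
  a2 = 2*14 - 26 mod 43
  a2 = 28 - 26 mod 43
  a2 = 2 mod 43 = 2
Step 2: The trefoil has determinant 3.
  Number of Fox p-colorings (p prime) is p^2 if p = 3, else p.
  Since 43 does not divide 3, only trivial (constant) colorings exist.
  (So the trial a0 = 26, a1 = 14 with a0 != a1 does NOT extend to a valid coloring of the whole trefoil: the other two crossing relations require 3*(a1 - a0) = 0 (mod 43), which fails.)
  Total colorings = 43
Step 3: a2 = 2, total Fox 43-colorings = 43

2


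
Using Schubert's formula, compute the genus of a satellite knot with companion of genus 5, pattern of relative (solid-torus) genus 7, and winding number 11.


Schubert: g(satellite) = g_rel(pattern) + |winding| * g(companion),
where g_rel(pattern) is the genus of the pattern relative to the solid torus.
= 7 + 11 * 5
= 7 + 55 = 62

62


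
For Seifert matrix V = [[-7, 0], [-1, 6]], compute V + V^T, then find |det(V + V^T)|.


Step 1: Form V + V^T where V = [[-7, 0], [-1, 6]]
  V^T = [[-7, -1], [0, 6]]
  V + V^T = [[-14, -1], [-1, 12]]
Step 2: det(V + V^T) = (-14)*12 - (-1)*(-1)
  = -168 - 1 = -169
Step 3: Knot determinant = |det(V + V^T)| = |-169| = 169

169


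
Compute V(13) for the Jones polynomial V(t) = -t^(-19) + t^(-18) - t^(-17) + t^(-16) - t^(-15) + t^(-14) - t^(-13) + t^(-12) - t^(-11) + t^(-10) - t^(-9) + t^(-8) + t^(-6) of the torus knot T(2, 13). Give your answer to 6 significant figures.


Substituting t = 13 into V(t) = -t^(-19) + t^(-18) - t^(-17) + t^(-16) - t^(-15) + t^(-14) - t^(-13) + t^(-12) - t^(-11) + t^(-10) - t^(-9) + t^(-8) + t^(-6):
  (-)t^(-19) = -6.84032e-22
  (+)t^(-18) = 8.89241e-21
  (-)t^(-17) = -1.15601e-19
  (+)t^(-16) = 1.50282e-18
  (-)t^(-15) = -1.95366e-17
  (+)t^(-14) = 2.53976e-16
  (-)t^(-13) = -3.30169e-15
  (+)t^(-12) = 4.2922e-14
  (-)t^(-11) = -5.57986e-13
  (+)t^(-10) = 7.25382e-12
  (-)t^(-9) = -9.42996e-11
  (+)t^(-8) = 1.22589e-09
  (+)t^(-6) = 2.07176e-07
Sum = (-6.84032e-22) + (8.89241e-21) + (-1.15601e-19) + (1.50282e-18) + (-1.95366e-17) + (2.53976e-16) + (-3.30169e-15) + (4.2922e-14) + (-5.57986e-13) + (7.25382e-12) + (-9.42996e-11) + (1.22589e-09) + (2.07176e-07)
= 2.083145419e-07
Rounded to 6 significant figures: 2.08315e-07

2.08315e-07


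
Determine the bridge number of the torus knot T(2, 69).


The bridge number of T(p,q) is min(p,q).
min(2, 69) = 2

2


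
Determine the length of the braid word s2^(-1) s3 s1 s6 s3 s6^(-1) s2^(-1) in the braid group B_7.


The word length counts the number of generators (including inverses).
Listing each generator: s2^(-1), s3, s1, s6, s3, s6^(-1), s2^(-1)
There are 7 generators in this braid word.

7


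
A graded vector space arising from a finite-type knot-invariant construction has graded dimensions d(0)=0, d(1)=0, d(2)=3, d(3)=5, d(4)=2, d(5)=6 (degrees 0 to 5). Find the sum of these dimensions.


Total dimension = d(0) + d(1) + ... + d(5)
= 0 + 0 + 3 + 5 + 2 + 6
= 16

16


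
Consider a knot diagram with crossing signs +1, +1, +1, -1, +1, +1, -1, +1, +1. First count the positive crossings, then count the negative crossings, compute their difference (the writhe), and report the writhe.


Step 1: Count positive crossings (+1).
Positive crossings: 7
Step 2: Count negative crossings (-1).
Negative crossings: 2
Step 3: Writhe = (positive) - (negative)
w = 7 - 2 = 5
Step 4: |w| = 5, and w is positive

5


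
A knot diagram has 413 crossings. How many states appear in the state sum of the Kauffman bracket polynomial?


Each crossing contributes 2 choices (A-smoothing or B-smoothing).
Total states = 2^413 = 21153791001287955166461289857048673274508949854856999017108761448780985319561963066406054734070889115122918784800747465736192

21153791001287955166461289857048673274508949854856999017108761448780985319561963066406054734070889115122918784800747465736192


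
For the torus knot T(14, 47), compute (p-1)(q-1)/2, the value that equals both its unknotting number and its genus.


For a torus knot T(p,q), both the unknotting number and genus equal (p-1)(q-1)/2.
= (14-1)(47-1)/2
= 13*46/2
= 598/2 = 299

299


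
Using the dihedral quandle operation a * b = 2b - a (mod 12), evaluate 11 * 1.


11 * 1 = 2*1 - 11 mod 12
= 2 - 11 mod 12
= -9 mod 12 = 3

3


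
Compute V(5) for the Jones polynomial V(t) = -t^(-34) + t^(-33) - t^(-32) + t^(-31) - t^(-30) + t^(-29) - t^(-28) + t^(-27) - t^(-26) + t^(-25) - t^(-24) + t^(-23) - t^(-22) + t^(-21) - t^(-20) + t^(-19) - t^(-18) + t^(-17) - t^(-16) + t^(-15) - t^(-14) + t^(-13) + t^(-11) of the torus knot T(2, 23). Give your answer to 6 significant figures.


Substituting t = 5 into V(t) = -t^(-34) + t^(-33) - t^(-32) + t^(-31) - t^(-30) + t^(-29) - t^(-28) + t^(-27) - t^(-26) + t^(-25) - t^(-24) + t^(-23) - t^(-22) + t^(-21) - t^(-20) + t^(-19) - t^(-18) + t^(-17) - t^(-16) + t^(-15) - t^(-14) + t^(-13) + t^(-11):
  (-)t^(-34) = -1.71799e-24
  (+)t^(-33) = 8.58993e-24
  (-)t^(-32) = -4.29497e-23
  (+)t^(-31) = 2.14748e-22
  (-)t^(-30) = -1.07374e-21
  (+)t^(-29) = 5.36871e-21
  (-)t^(-28) = -2.68435e-20
  (+)t^(-27) = 1.34218e-19
  (-)t^(-26) = -6.71089e-19
  (+)t^(-25) = 3.35544e-18
  (-)t^(-24) = -1.67772e-17
  (+)t^(-23) = 8.38861e-17
  (-)t^(-22) = -4.1943e-16
  (+)t^(-21) = 2.09715e-15
  (-)t^(-20) = -1.04858e-14
  (+)t^(-19) = 5.24288e-14
  (-)t^(-18) = -2.62144e-13
  (+)t^(-17) = 1.31072e-12
  (-)t^(-16) = -6.5536e-12
  (+)t^(-15) = 3.2768e-11
  (-)t^(-14) = -1.6384e-10
  (+)t^(-13) = 8.192e-10
  (+)t^(-11) = 2.048e-08
Sum = (-1.71799e-24) + (8.58993e-24) + (-4.29497e-23) + (2.14748e-22) + (-1.07374e-21) + (5.36871e-21) + (-2.68435e-20) + (1.34218e-19) + (-6.71089e-19) + (3.35544e-18) + (-1.67772e-17) + (8.38861e-17) + (-4.1943e-16) + (2.09715e-15) + (-1.04858e-14) + (5.24288e-14) + (-2.62144e-13) + (1.31072e-12) + (-6.5536e-12) + (3.2768e-11) + (-1.6384e-10) + (8.192e-10) + (2.048e-08)
= 2.116266667e-08
Rounded to 6 significant figures: 2.11627e-08

2.11627e-08


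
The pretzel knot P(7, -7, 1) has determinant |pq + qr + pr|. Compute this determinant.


Step 1: Compute pq + qr + pr.
pq = 7*(-7) = -49
qr = (-7)*1 = -7
pr = 7*1 = 7
pq + qr + pr = -49 + (-7) + 7 = -49
Step 2: Take absolute value.
det(P(7,-7,1)) = |-49| = 49

49


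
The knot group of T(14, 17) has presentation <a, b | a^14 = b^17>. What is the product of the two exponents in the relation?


The relation is a^14 = b^17.
Product of exponents = 14 * 17
= 238

238


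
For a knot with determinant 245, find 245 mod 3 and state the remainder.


Step 1: A knot is p-colorable if and only if p divides its determinant.
Step 2: Compute 245 mod 3.
245 = 81 * 3 + 2
Step 3: 245 mod 3 = 2
Step 4: The knot is 3-colorable: no

2


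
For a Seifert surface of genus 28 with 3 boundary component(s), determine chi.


chi = 2 - 2g - b
= 2 - 2*28 - 3
= 2 - 56 - 3 = -57

-57


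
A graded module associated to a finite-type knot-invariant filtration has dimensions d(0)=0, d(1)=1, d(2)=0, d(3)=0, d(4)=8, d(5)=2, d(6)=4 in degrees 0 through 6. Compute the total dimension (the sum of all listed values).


Total dimension = d(0) + d(1) + ... + d(6)
= 0 + 1 + 0 + 0 + 8 + 2 + 4
= 15

15


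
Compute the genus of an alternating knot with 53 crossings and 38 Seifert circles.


For alternating knots, g = (c - s + 1)/2.
= (53 - 38 + 1)/2
= 16/2 = 8

8


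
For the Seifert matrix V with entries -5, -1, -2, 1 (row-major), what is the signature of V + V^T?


Step 1: V + V^T = [[-10, -3], [-3, 2]]
Step 2: trace = -8, det = -29
Step 3: Discriminant = (-8)^2 - 4*(-29) = 180
Step 4: Eigenvalues: 2.7082, -10.7082
Step 5: Signature = (# positive eigenvalues) - (# negative eigenvalues) = 0

0


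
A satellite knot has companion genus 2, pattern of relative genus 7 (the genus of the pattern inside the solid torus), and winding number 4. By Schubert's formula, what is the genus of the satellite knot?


Schubert: g(satellite) = g_rel(pattern) + |winding| * g(companion),
where g_rel(pattern) is the genus of the pattern relative to the solid torus.
= 7 + 4 * 2
= 7 + 8 = 15

15


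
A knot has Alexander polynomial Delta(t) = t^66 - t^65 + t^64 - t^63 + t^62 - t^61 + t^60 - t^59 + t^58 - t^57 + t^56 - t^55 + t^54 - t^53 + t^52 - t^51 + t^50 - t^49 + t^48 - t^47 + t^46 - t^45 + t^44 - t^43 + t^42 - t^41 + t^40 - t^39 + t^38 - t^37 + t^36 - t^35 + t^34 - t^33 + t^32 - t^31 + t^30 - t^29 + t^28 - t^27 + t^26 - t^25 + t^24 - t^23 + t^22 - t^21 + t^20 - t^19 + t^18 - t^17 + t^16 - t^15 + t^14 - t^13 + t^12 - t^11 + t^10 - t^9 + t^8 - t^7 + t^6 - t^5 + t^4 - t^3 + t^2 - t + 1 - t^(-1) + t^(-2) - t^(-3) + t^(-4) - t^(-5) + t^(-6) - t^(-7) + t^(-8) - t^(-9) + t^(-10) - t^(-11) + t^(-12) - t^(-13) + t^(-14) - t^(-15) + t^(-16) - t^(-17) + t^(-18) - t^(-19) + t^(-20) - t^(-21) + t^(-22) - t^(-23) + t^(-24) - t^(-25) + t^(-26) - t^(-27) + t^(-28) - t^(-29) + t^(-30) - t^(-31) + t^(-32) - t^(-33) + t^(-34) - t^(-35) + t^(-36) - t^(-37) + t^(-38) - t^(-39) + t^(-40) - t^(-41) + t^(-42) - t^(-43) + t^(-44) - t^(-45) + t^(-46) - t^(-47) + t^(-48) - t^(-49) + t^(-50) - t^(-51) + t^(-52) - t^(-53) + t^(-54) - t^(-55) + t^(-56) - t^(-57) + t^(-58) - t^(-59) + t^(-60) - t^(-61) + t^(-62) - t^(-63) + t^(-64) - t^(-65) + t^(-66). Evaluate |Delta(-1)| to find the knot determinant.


Step 1: The polynomial has 133 terms with alternating signs, exponents from 66 down to -66.
Step 2: Substitute t = -1. The i-th term has coefficient (-1)^i and exponent (m-i),
  so its value is (-1)^i * (-1)^(m-i) = (-1)^m = 1 for every i.
Step 3: All 133 terms equal 1, so Delta(-1) = 133 * (1) = 133
Step 4: |Delta(-1)| = 133

133


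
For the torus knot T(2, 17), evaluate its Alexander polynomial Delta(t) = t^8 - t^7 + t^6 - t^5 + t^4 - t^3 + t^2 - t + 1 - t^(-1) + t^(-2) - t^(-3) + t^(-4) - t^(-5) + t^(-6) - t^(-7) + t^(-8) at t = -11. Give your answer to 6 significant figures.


Substituting t = -11 into Delta(t) = t^8 - t^7 + t^6 - t^5 + t^4 - t^3 + t^2 - t + 1 - t^(-1) + t^(-2) - t^(-3) + t^(-4) - t^(-5) + t^(-6) - t^(-7) + t^(-8):
Term values: (214358881) + (19487171) + (1771561) + (161051) + (14641) + (1331) + (121) + (11) + (1) + (0.0909091) + (0.00826446) + (0.000751315) + (6.83013e-05) + (6.20921e-06) + (5.64474e-07) + (5.13158e-08) + (4.66507e-09)
Sum = 235794769.1
Rounded to 6 significant figures: 2.35795e+08

2.35795e+08


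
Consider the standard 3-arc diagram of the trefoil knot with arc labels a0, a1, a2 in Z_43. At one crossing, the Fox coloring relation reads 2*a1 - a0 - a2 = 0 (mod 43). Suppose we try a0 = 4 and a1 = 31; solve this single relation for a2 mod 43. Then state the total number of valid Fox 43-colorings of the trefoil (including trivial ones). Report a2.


Step 1: Apply the given crossing relation 2*a1 - a0 - a2 = 0 (mod 43).
  a2 = 2*a1 - a0 mod 43
  a2 = 2*31 - 4 mod 43
  a2 = 62 - 4 mod 43
  a2 = 58 mod 43 = 15
Step 2: The trefoil has determinant 3.
  Number of Fox p-colorings (p prime) is p^2 if p = 3, else p.
  Since 43 does not divide 3, only trivial (constant) colorings exist.
  (So the trial a0 = 4, a1 = 31 with a0 != a1 does NOT extend to a valid coloring of the whole trefoil: the other two crossing relations require 3*(a1 - a0) = 0 (mod 43), which fails.)
  Total colorings = 43
Step 3: a2 = 15, total Fox 43-colorings = 43

15


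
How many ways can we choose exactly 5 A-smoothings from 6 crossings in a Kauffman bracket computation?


We choose which 5 of 6 crossings get A-smoothings.
C(6, 5) = 6! / (5! * 1!)
= 6

6


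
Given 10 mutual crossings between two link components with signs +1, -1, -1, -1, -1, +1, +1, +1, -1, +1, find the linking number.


Step 1: Count positive crossings: 5
Step 2: Count negative crossings: 5
Step 3: Sum of signs = 5 - 5 = 0
Step 4: Linking number = sum/2 = 0/2 = 0

0


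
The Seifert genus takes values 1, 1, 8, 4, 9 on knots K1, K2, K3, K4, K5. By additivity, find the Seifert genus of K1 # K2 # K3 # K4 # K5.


The Seifert genus is additive under connected sum.
Seifert genus(K1 # K2 # K3 # K4 # K5) = (1) + (1) + (8) + (4) + (9)
= 23

23


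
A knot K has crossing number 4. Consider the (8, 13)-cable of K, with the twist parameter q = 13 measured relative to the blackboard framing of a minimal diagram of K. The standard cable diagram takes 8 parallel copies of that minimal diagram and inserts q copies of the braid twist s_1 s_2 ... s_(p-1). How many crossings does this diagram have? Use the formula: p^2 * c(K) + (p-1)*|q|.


Step 1: Each of the c(K) crossings of the companion diagram becomes p*p = p^2 crossings among the p parallel strands, and each of the |q| twists s_1 s_2 ... s_(p-1) adds (p-1) crossings.
  Crossings = p^2 * c(K) + (p-1)*|q|
Step 2: = 8^2 * 4 + (8-1)*13
Step 3: = 64*4 + 7*13
Step 4: = 256 + 91 = 347

347


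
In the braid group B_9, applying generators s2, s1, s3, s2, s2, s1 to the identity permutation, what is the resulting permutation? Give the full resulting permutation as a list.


Starting with identity [1, 2, 3, 4, 5, 6, 7, 8, 9].
Apply generators in sequence:
  After s2: [1, 3, 2, 4, 5, 6, 7, 8, 9]
  After s1: [3, 1, 2, 4, 5, 6, 7, 8, 9]
  After s3: [3, 1, 4, 2, 5, 6, 7, 8, 9]
  After s2: [3, 4, 1, 2, 5, 6, 7, 8, 9]
  After s2: [3, 1, 4, 2, 5, 6, 7, 8, 9]
  After s1: [1, 3, 4, 2, 5, 6, 7, 8, 9]
Final permutation: [1, 3, 4, 2, 5, 6, 7, 8, 9]

[1, 3, 4, 2, 5, 6, 7, 8, 9]


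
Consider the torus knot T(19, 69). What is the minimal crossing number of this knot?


For a torus knot T(p, q) with gcd(p,q)=1,
the crossing number is min(p*(q-1), q*(p-1)).
p*(q-1) = 19*68 = 1292
q*(p-1) = 69*18 = 1242
min(1292, 1242) = 1242

1242


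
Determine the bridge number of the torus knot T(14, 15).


The bridge number of T(p,q) is min(p,q).
min(14, 15) = 14

14


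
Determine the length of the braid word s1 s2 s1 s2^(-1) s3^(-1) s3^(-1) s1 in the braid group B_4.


The word length counts the number of generators (including inverses).
Listing each generator: s1, s2, s1, s2^(-1), s3^(-1), s3^(-1), s1
There are 7 generators in this braid word.

7


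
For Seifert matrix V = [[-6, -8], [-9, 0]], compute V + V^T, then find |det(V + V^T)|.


Step 1: Form V + V^T where V = [[-6, -8], [-9, 0]]
  V^T = [[-6, -9], [-8, 0]]
  V + V^T = [[-12, -17], [-17, 0]]
Step 2: det(V + V^T) = (-12)*0 - (-17)*(-17)
  = 0 - 289 = -289
Step 3: Knot determinant = |det(V + V^T)| = |-289| = 289

289


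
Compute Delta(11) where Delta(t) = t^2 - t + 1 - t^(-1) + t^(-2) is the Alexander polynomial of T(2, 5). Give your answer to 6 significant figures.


Substituting t = 11 into Delta(t) = t^2 - t + 1 - t^(-1) + t^(-2):
Term values: (121) + (-11) + (1) + (-0.0909091) + (0.00826446)
Sum = 110.9173554
Rounded to 6 significant figures: 110.917

110.917


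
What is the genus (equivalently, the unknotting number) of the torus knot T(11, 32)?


For a torus knot T(p,q), both the unknotting number and genus equal (p-1)(q-1)/2.
= (11-1)(32-1)/2
= 10*31/2
= 310/2 = 155

155


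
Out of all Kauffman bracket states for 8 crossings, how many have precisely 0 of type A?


We choose which 0 of 8 crossings get A-smoothings.
C(8, 0) = 8! / (0! * 8!)
= 1

1


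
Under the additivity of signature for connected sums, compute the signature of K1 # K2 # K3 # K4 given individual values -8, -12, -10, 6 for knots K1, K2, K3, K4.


The signature is additive under connected sum.
signature(K1 # K2 # K3 # K4) = (-8) + (-12) + (-10) + (6)
= -24

-24


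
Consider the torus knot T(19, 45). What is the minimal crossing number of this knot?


For a torus knot T(p, q) with gcd(p,q)=1,
the crossing number is min(p*(q-1), q*(p-1)).
p*(q-1) = 19*44 = 836
q*(p-1) = 45*18 = 810
min(836, 810) = 810

810


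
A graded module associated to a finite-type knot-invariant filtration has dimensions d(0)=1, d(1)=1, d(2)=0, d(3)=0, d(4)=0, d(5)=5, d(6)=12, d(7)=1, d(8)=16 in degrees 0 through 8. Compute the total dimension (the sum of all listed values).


Total dimension = d(0) + d(1) + ... + d(8)
= 1 + 1 + 0 + 0 + 0 + 5 + 12 + 1 + 16
= 36

36


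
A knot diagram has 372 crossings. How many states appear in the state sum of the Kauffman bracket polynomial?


Each crossing contributes 2 choices (A-smoothing or B-smoothing).
Total states = 2^372 = 9619630419041620901435312524449124464130795720328478190417063819395928166869436184427311097384012607618805661696

9619630419041620901435312524449124464130795720328478190417063819395928166869436184427311097384012607618805661696


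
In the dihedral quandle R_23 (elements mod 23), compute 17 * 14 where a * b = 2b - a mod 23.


17 * 14 = 2*14 - 17 mod 23
= 28 - 17 mod 23
= 11 mod 23 = 11

11


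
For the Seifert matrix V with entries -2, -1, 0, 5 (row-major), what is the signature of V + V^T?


Step 1: V + V^T = [[-4, -1], [-1, 10]]
Step 2: trace = 6, det = -41
Step 3: Discriminant = 6^2 - 4*(-41) = 200
Step 4: Eigenvalues: 10.0711, -4.07107
Step 5: Signature = (# positive eigenvalues) - (# negative eigenvalues) = 0

0


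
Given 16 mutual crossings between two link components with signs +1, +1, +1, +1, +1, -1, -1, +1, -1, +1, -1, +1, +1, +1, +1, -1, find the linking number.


Step 1: Count positive crossings: 11
Step 2: Count negative crossings: 5
Step 3: Sum of signs = 11 - 5 = 6
Step 4: Linking number = sum/2 = 6/2 = 3

3


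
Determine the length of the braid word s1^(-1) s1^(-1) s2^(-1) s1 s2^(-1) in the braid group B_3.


The word length counts the number of generators (including inverses).
Listing each generator: s1^(-1), s1^(-1), s2^(-1), s1, s2^(-1)
There are 5 generators in this braid word.

5


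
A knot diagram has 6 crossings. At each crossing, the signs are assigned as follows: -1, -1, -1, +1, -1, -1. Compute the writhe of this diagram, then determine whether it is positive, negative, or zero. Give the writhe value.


Step 1: Count positive crossings (+1).
Positive crossings: 1
Step 2: Count negative crossings (-1).
Negative crossings: 5
Step 3: Writhe = (positive) - (negative)
w = 1 - 5 = -4
Step 4: |w| = 4, and w is negative

-4


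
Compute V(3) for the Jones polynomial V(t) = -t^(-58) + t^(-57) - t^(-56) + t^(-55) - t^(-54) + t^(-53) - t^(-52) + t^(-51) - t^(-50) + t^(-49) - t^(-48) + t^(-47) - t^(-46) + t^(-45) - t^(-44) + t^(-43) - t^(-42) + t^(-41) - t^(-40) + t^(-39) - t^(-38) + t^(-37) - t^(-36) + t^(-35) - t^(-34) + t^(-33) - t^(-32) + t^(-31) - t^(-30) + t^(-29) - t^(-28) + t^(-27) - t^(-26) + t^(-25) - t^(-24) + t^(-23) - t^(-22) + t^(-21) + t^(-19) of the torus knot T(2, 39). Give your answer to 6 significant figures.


Substituting t = 3 into V(t) = -t^(-58) + t^(-57) - t^(-56) + t^(-55) - t^(-54) + t^(-53) - t^(-52) + t^(-51) - t^(-50) + t^(-49) - t^(-48) + t^(-47) - t^(-46) + t^(-45) - t^(-44) + t^(-43) - t^(-42) + t^(-41) - t^(-40) + t^(-39) - t^(-38) + t^(-37) - t^(-36) + t^(-35) - t^(-34) + t^(-33) - t^(-32) + t^(-31) - t^(-30) + t^(-29) - t^(-28) + t^(-27) - t^(-26) + t^(-25) - t^(-24) + t^(-23) - t^(-22) + t^(-21) + t^(-19):
  (-)t^(-58) = -2.12308e-28
  (+)t^(-57) = 6.36925e-28
  (-)t^(-56) = -1.91078e-27
  (+)t^(-55) = 5.73233e-27
  (-)t^(-54) = -1.7197e-26
  (+)t^(-53) = 5.15909e-26
  (-)t^(-52) = -1.54773e-25
  (+)t^(-51) = 4.64319e-25
  (-)t^(-50) = -1.39296e-24
  (+)t^(-49) = 4.17887e-24
  (-)t^(-48) = -1.25366e-23
  (+)t^(-47) = 3.76098e-23
  (-)t^(-46) = -1.12829e-22
  (+)t^(-45) = 3.38488e-22
  (-)t^(-44) = -1.01546e-21
  (+)t^(-43) = 3.04639e-21
  (-)t^(-42) = -9.13918e-21
  (+)t^(-41) = 2.74175e-20
  (-)t^(-40) = -8.22526e-20
  (+)t^(-39) = 2.46758e-19
  (-)t^(-38) = -7.40274e-19
  (+)t^(-37) = 2.22082e-18
  (-)t^(-36) = -6.66246e-18
  (+)t^(-35) = 1.99874e-17
  (-)t^(-34) = -5.99622e-17
  (+)t^(-33) = 1.79887e-16
  (-)t^(-32) = -5.3966e-16
  (+)t^(-31) = 1.61898e-15
  (-)t^(-30) = -4.85694e-15
  (+)t^(-29) = 1.45708e-14
  (-)t^(-28) = -4.37124e-14
  (+)t^(-27) = 1.31137e-13
  (-)t^(-26) = -3.93412e-13
  (+)t^(-25) = 1.18024e-12
  (-)t^(-24) = -3.54071e-12
  (+)t^(-23) = 1.06221e-11
  (-)t^(-22) = -3.18664e-11
  (+)t^(-21) = 9.55991e-11
  (+)t^(-19) = 8.60392e-10
Sum = (-2.12308e-28) + (6.36925e-28) + (-1.91078e-27) + (5.73233e-27) + (-1.7197e-26) + (5.15909e-26) + (-1.54773e-25) + (4.64319e-25) + (-1.39296e-24) + (4.17887e-24) + (-1.25366e-23) + (3.76098e-23) + (-1.12829e-22) + (3.38488e-22) + (-1.01546e-21) + (3.04639e-21) + (-9.13918e-21) + (2.74175e-20) + (-8.22526e-20) + (2.46758e-19) + (-7.40274e-19) + (2.22082e-18) + (-6.66246e-18) + (1.99874e-17) + (-5.99622e-17) + (1.79887e-16) + (-5.3966e-16) + (1.61898e-15) + (-4.85694e-15) + (1.45708e-14) + (-4.37124e-14) + (1.31137e-13) + (-3.93412e-13) + (1.18024e-12) + (-3.54071e-12) + (1.06221e-11) + (-3.18664e-11) + (9.55991e-11) + (8.60392e-10)
= 9.32090897e-10
Rounded to 6 significant figures: 9.32091e-10

9.32091e-10


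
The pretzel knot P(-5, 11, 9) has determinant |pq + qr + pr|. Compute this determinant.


Step 1: Compute pq + qr + pr.
pq = (-5)*11 = -55
qr = 11*9 = 99
pr = (-5)*9 = -45
pq + qr + pr = -55 + 99 + (-45) = -1
Step 2: Take absolute value.
det(P(-5,11,9)) = |-1| = 1

1


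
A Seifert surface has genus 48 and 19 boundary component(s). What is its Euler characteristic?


chi = 2 - 2g - b
= 2 - 2*48 - 19
= 2 - 96 - 19 = -113

-113


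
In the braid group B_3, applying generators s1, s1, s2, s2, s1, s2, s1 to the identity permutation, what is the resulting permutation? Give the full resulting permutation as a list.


Starting with identity [1, 2, 3].
Apply generators in sequence:
  After s1: [2, 1, 3]
  After s1: [1, 2, 3]
  After s2: [1, 3, 2]
  After s2: [1, 2, 3]
  After s1: [2, 1, 3]
  After s2: [2, 3, 1]
  After s1: [3, 2, 1]
Final permutation: [3, 2, 1]

[3, 2, 1]


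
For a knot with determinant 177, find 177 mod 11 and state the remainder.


Step 1: A knot is p-colorable if and only if p divides its determinant.
Step 2: Compute 177 mod 11.
177 = 16 * 11 + 1
Step 3: 177 mod 11 = 1
Step 4: The knot is 11-colorable: no

1


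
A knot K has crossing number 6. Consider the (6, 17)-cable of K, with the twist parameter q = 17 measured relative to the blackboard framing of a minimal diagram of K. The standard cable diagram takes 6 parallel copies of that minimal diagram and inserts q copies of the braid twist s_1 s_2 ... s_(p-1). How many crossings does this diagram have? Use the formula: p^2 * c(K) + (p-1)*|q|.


Step 1: Each of the c(K) crossings of the companion diagram becomes p*p = p^2 crossings among the p parallel strands, and each of the |q| twists s_1 s_2 ... s_(p-1) adds (p-1) crossings.
  Crossings = p^2 * c(K) + (p-1)*|q|
Step 2: = 6^2 * 6 + (6-1)*17
Step 3: = 36*6 + 5*17
Step 4: = 216 + 85 = 301

301


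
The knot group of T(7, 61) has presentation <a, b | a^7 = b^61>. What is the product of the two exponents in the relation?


The relation is a^7 = b^61.
Product of exponents = 7 * 61
= 427

427


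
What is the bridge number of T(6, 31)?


The bridge number of T(p,q) is min(p,q).
min(6, 31) = 6

6


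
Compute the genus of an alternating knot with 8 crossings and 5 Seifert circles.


For alternating knots, g = (c - s + 1)/2.
= (8 - 5 + 1)/2
= 4/2 = 2

2


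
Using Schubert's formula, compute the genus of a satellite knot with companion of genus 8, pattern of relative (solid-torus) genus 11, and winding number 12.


Schubert: g(satellite) = g_rel(pattern) + |winding| * g(companion),
where g_rel(pattern) is the genus of the pattern relative to the solid torus.
= 11 + 12 * 8
= 11 + 96 = 107

107


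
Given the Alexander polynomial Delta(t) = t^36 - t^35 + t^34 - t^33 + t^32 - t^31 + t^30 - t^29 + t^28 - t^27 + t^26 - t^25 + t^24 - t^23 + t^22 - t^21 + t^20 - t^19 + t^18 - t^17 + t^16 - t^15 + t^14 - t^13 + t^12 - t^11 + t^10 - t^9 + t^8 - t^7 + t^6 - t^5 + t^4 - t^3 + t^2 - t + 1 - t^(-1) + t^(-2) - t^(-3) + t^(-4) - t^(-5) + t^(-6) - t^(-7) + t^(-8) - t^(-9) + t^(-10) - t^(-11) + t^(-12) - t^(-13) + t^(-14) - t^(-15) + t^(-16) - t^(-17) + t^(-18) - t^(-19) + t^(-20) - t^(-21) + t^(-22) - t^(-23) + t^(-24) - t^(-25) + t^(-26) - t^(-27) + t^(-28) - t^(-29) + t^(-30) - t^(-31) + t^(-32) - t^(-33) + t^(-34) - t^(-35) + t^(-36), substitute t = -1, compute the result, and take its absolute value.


Step 1: The polynomial has 73 terms with alternating signs, exponents from 36 down to -36.
Step 2: Substitute t = -1. The i-th term has coefficient (-1)^i and exponent (m-i),
  so its value is (-1)^i * (-1)^(m-i) = (-1)^m = 1 for every i.
Step 3: All 73 terms equal 1, so Delta(-1) = 73 * (1) = 73
Step 4: |Delta(-1)| = 73

73


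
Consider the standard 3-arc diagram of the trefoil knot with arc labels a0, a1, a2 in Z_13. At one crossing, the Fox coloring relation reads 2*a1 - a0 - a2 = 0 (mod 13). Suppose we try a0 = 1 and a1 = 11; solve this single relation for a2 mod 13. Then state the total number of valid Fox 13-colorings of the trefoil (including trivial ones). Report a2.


Step 1: Apply the given crossing relation 2*a1 - a0 - a2 = 0 (mod 13).
  a2 = 2*a1 - a0 mod 13
  a2 = 2*11 - 1 mod 13
  a2 = 22 - 1 mod 13
  a2 = 21 mod 13 = 8
Step 2: The trefoil has determinant 3.
  Number of Fox p-colorings (p prime) is p^2 if p = 3, else p.
  Since 13 does not divide 3, only trivial (constant) colorings exist.
  (So the trial a0 = 1, a1 = 11 with a0 != a1 does NOT extend to a valid coloring of the whole trefoil: the other two crossing relations require 3*(a1 - a0) = 0 (mod 13), which fails.)
  Total colorings = 13
Step 3: a2 = 8, total Fox 13-colorings = 13

8


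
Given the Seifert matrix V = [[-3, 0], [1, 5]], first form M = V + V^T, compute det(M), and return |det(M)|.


Step 1: Form V + V^T where V = [[-3, 0], [1, 5]]
  V^T = [[-3, 1], [0, 5]]
  V + V^T = [[-6, 1], [1, 10]]
Step 2: det(V + V^T) = (-6)*10 - 1*1
  = -60 - 1 = -61
Step 3: Knot determinant = |det(V + V^T)| = |-61| = 61

61


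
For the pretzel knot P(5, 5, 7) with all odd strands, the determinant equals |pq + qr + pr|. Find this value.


Step 1: Compute pq + qr + pr.
pq = 5*5 = 25
qr = 5*7 = 35
pr = 5*7 = 35
pq + qr + pr = 25 + 35 + 35 = 95
Step 2: Take absolute value.
det(P(5,5,7)) = |95| = 95

95


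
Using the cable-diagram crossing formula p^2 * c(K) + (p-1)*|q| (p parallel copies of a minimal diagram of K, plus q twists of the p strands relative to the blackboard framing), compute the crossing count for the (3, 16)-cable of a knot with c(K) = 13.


Step 1: Each of the c(K) crossings of the companion diagram becomes p*p = p^2 crossings among the p parallel strands, and each of the |q| twists s_1 s_2 ... s_(p-1) adds (p-1) crossings.
  Crossings = p^2 * c(K) + (p-1)*|q|
Step 2: = 3^2 * 13 + (3-1)*16
Step 3: = 9*13 + 2*16
Step 4: = 117 + 32 = 149

149


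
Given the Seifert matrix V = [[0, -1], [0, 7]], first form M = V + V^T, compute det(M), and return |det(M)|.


Step 1: Form V + V^T where V = [[0, -1], [0, 7]]
  V^T = [[0, 0], [-1, 7]]
  V + V^T = [[0, -1], [-1, 14]]
Step 2: det(V + V^T) = 0*14 - (-1)*(-1)
  = 0 - 1 = -1
Step 3: Knot determinant = |det(V + V^T)| = |-1| = 1

1


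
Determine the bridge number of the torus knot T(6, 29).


The bridge number of T(p,q) is min(p,q).
min(6, 29) = 6

6


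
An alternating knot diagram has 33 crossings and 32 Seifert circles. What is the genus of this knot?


For alternating knots, g = (c - s + 1)/2.
= (33 - 32 + 1)/2
= 2/2 = 1

1


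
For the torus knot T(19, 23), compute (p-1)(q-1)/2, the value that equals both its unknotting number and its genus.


For a torus knot T(p,q), both the unknotting number and genus equal (p-1)(q-1)/2.
= (19-1)(23-1)/2
= 18*22/2
= 396/2 = 198

198


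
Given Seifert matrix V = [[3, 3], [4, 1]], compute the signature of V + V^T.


Step 1: V + V^T = [[6, 7], [7, 2]]
Step 2: trace = 8, det = -37
Step 3: Discriminant = 8^2 - 4*(-37) = 212
Step 4: Eigenvalues: 11.2801, -3.28011
Step 5: Signature = (# positive eigenvalues) - (# negative eigenvalues) = 0

0


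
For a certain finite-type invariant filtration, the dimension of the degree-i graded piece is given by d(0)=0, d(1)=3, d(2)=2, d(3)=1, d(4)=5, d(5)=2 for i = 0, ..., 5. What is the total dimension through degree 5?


Total dimension = d(0) + d(1) + ... + d(5)
= 0 + 3 + 2 + 1 + 5 + 2
= 13

13


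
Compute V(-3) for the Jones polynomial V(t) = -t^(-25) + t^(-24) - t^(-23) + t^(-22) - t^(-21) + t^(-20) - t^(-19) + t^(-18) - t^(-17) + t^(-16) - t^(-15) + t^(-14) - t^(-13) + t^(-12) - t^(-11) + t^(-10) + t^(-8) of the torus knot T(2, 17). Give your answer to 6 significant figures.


Substituting t = -3 into V(t) = -t^(-25) + t^(-24) - t^(-23) + t^(-22) - t^(-21) + t^(-20) - t^(-19) + t^(-18) - t^(-17) + t^(-16) - t^(-15) + t^(-14) - t^(-13) + t^(-12) - t^(-11) + t^(-10) + t^(-8):
  (-)t^(-25) = 1.18024e-12
  (+)t^(-24) = 3.54071e-12
  (-)t^(-23) = 1.06221e-11
  (+)t^(-22) = 3.18664e-11
  (-)t^(-21) = 9.55991e-11
  (+)t^(-20) = 2.86797e-10
  (-)t^(-19) = 8.60392e-10
  (+)t^(-18) = 2.58117e-09
  (-)t^(-17) = 7.74352e-09
  (+)t^(-16) = 2.32306e-08
  (-)t^(-15) = 6.96917e-08
  (+)t^(-14) = 2.09075e-07
  (-)t^(-13) = 6.27225e-07
  (+)t^(-12) = 1.88168e-06
  (-)t^(-11) = 5.64503e-06
  (+)t^(-10) = 1.69351e-05
  (+)t^(-8) = 0.000152416
Sum = (1.18024e-12) + (3.54071e-12) + (1.06221e-11) + (3.18664e-11) + (9.55991e-11) + (2.86797e-10) + (8.60392e-10) + (2.58117e-09) + (7.74352e-09) + (2.32306e-08) + (6.96917e-08) + (2.09075e-07) + (6.27225e-07) + (1.88168e-06) + (5.64503e-06) + (1.69351e-05) + (0.000152416)
= 0.0001778184214
Rounded to 6 significant figures: 0.000177818

0.000177818


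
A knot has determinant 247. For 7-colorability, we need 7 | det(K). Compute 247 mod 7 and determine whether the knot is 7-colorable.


Step 1: A knot is p-colorable if and only if p divides its determinant.
Step 2: Compute 247 mod 7.
247 = 35 * 7 + 2
Step 3: 247 mod 7 = 2
Step 4: The knot is 7-colorable: no

2


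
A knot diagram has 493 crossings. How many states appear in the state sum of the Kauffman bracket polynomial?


Each crossing contributes 2 choices (A-smoothing or B-smoothing).
Total states = 2^493 = 25573364124188608359478044506465618376692515984711443667838213813251045284411519960025547596296126227741302219746563054759509816764729633229129121792

25573364124188608359478044506465618376692515984711443667838213813251045284411519960025547596296126227741302219746563054759509816764729633229129121792


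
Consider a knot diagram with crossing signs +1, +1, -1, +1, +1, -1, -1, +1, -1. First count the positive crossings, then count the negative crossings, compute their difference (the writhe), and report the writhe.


Step 1: Count positive crossings (+1).
Positive crossings: 5
Step 2: Count negative crossings (-1).
Negative crossings: 4
Step 3: Writhe = (positive) - (negative)
w = 5 - 4 = 1
Step 4: |w| = 1, and w is positive

1


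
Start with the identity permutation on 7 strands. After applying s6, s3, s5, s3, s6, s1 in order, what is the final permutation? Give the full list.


Starting with identity [1, 2, 3, 4, 5, 6, 7].
Apply generators in sequence:
  After s6: [1, 2, 3, 4, 5, 7, 6]
  After s3: [1, 2, 4, 3, 5, 7, 6]
  After s5: [1, 2, 4, 3, 7, 5, 6]
  After s3: [1, 2, 3, 4, 7, 5, 6]
  After s6: [1, 2, 3, 4, 7, 6, 5]
  After s1: [2, 1, 3, 4, 7, 6, 5]
Final permutation: [2, 1, 3, 4, 7, 6, 5]

[2, 1, 3, 4, 7, 6, 5]


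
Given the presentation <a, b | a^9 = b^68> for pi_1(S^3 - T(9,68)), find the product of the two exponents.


The relation is a^9 = b^68.
Product of exponents = 9 * 68
= 612

612


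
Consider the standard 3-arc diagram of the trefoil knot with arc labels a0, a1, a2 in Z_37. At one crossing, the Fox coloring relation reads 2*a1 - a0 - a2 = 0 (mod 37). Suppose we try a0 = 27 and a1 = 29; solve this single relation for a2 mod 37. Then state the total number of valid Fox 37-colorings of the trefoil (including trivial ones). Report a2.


Step 1: Apply the given crossing relation 2*a1 - a0 - a2 = 0 (mod 37).
  a2 = 2*a1 - a0 mod 37
  a2 = 2*29 - 27 mod 37
  a2 = 58 - 27 mod 37
  a2 = 31 mod 37 = 31
Step 2: The trefoil has determinant 3.
  Number of Fox p-colorings (p prime) is p^2 if p = 3, else p.
  Since 37 does not divide 3, only trivial (constant) colorings exist.
  (So the trial a0 = 27, a1 = 29 with a0 != a1 does NOT extend to a valid coloring of the whole trefoil: the other two crossing relations require 3*(a1 - a0) = 0 (mod 37), which fails.)
  Total colorings = 37
Step 3: a2 = 31, total Fox 37-colorings = 37

31


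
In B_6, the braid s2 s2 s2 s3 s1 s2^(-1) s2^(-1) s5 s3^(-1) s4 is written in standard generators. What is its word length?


The word length counts the number of generators (including inverses).
Listing each generator: s2, s2, s2, s3, s1, s2^(-1), s2^(-1), s5, s3^(-1), s4
There are 10 generators in this braid word.

10


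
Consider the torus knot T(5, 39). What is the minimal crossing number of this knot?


For a torus knot T(p, q) with gcd(p,q)=1,
the crossing number is min(p*(q-1), q*(p-1)).
p*(q-1) = 5*38 = 190
q*(p-1) = 39*4 = 156
min(190, 156) = 156

156


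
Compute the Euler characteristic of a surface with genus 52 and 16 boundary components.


chi = 2 - 2g - b
= 2 - 2*52 - 16
= 2 - 104 - 16 = -118

-118


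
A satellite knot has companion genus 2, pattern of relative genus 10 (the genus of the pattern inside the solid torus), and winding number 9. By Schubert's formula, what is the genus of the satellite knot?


Schubert: g(satellite) = g_rel(pattern) + |winding| * g(companion),
where g_rel(pattern) is the genus of the pattern relative to the solid torus.
= 10 + 9 * 2
= 10 + 18 = 28

28
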